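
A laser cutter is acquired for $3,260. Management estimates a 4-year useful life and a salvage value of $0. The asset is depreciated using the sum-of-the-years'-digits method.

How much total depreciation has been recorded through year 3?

$2,934

Depreciable base = $3,260 − $0 = $3,260.
Sum of the years' digits = 4+3+2+1 = 10.
Year 1: $3,260 × 4/10 = $1,304. Book value $1,956.
Year 2: $3,260 × 3/10 = $978. Book value $978.
Year 3: $3,260 × 2/10 = $652. Book value $326.
Accumulated through year 3 = $3,260 − $326 = $2,934.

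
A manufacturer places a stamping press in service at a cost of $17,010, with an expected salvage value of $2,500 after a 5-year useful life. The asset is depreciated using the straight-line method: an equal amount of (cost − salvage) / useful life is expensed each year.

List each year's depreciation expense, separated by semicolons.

Depreciable base = $17,010 − $2,500 = $14,510.
Annual expense = $14,510 / 5 = $2,902.
End of year 1: book value $14,108.
End of year 2: book value $11,206.
End of year 3: book value $8,304.
End of year 4: book value $5,402.
End of year 5: book value $2,500.

$2,902; $2,902; $2,902; $2,902; $2,902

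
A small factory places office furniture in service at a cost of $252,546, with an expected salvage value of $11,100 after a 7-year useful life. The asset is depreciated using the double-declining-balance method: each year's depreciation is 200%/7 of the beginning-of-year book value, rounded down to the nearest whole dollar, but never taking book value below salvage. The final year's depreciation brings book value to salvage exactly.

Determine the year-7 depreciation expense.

Depreciable base = $252,546 − $11,100 = $241,446.
Year 1: ⌊$252,546 × 200%/7⌋ = $72,156. Book value $180,390.
Year 2: ⌊$180,390 × 200%/7⌋ = $51,540. Book value $128,850.
Year 3: ⌊$128,850 × 200%/7⌋ = $36,814. Book value $92,036.
Year 4: ⌊$92,036 × 200%/7⌋ = $26,296. Book value $65,740.
Year 5: ⌊$65,740 × 200%/7⌋ = $18,782. Book value $46,958.
Year 6: ⌊$46,958 × 200%/7⌋ = $13,416. Book value $33,542.
Year 7 (final): $33,542 − $11,100 = $22,442. Book value $11,100.

$22,442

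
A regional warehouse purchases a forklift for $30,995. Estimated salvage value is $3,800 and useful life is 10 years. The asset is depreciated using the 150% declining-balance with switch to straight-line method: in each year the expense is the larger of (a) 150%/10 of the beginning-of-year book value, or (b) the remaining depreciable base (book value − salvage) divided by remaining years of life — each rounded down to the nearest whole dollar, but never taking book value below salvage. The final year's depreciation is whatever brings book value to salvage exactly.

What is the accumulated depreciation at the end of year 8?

Depreciable base = $30,995 − $3,800 = $27,195.
Year 1: DB = ⌊$30,995 × 150%/10⌋ = $4,649; SL = ⌊$27,195/10⌋ = $2,719 → take DB $4,649. Book value $26,346.
Year 2: DB = ⌊$26,346 × 150%/10⌋ = $3,951; SL = ⌊$22,546/9⌋ = $2,505 → take DB $3,951. Book value $22,395.
Year 3: DB = ⌊$22,395 × 150%/10⌋ = $3,359; SL = ⌊$18,595/8⌋ = $2,324 → take DB $3,359. Book value $19,036.
Year 4: DB = ⌊$19,036 × 150%/10⌋ = $2,855; SL = ⌊$15,236/7⌋ = $2,176 → take DB $2,855. Book value $16,181.
Year 5: DB = ⌊$16,181 × 150%/10⌋ = $2,427; SL = ⌊$12,381/6⌋ = $2,063 → take DB $2,427. Book value $13,754.
Year 6: DB = ⌊$13,754 × 150%/10⌋ = $2,063; SL = ⌊$9,954/5⌋ = $1,990 → take DB $2,063. Book value $11,691.
Year 7: DB = ⌊$11,691 × 150%/10⌋ = $1,753; SL = ⌊$7,891/4⌋ = $1,972 → take SL $1,972. Book value $9,719.
Year 8: DB = ⌊$9,719 × 150%/10⌋ = $1,457; SL = ⌊$5,919/3⌋ = $1,973 → take SL $1,973. Book value $7,746.
Accumulated through year 8 = $30,995 − $7,746 = $23,249.

$23,249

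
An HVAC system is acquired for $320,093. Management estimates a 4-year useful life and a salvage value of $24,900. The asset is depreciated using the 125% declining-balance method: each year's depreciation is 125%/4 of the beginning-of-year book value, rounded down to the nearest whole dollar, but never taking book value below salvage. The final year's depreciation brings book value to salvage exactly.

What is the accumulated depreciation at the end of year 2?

$168,799

Depreciable base = $320,093 − $24,900 = $295,193.
Year 1: ⌊$320,093 × 125%/4⌋ = $100,029. Book value $220,064.
Year 2: ⌊$220,064 × 125%/4⌋ = $68,770. Book value $151,294.
Accumulated through year 2 = $320,093 − $151,294 = $168,799.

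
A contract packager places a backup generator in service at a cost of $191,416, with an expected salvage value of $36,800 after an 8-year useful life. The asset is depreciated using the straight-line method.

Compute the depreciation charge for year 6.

$19,327

Depreciable base = $191,416 − $36,800 = $154,616.
Annual expense = $154,616 / 8 = $19,327.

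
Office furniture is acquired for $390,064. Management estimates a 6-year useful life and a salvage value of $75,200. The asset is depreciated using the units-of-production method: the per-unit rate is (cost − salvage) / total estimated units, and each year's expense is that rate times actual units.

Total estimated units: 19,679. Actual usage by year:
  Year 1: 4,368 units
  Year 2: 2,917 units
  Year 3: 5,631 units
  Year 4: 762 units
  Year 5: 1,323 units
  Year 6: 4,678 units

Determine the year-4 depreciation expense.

$12,192

Depreciable base = $390,064 − $75,200 = $314,864.
Rate = $314,864 / 19,679 units = $16 per unit.
Year 1: 4,368 × $16 = $69,888. Book value $320,176.
Year 2: 2,917 × $16 = $46,672. Book value $273,504.
Year 3: 5,631 × $16 = $90,096. Book value $183,408.
Year 4: 762 × $16 = $12,192. Book value $171,216.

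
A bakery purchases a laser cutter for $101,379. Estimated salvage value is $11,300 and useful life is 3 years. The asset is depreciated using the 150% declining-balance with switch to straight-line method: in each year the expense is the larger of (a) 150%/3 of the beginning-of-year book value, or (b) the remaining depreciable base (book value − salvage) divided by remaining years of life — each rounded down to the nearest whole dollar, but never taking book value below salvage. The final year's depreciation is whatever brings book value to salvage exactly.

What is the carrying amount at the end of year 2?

Depreciable base = $101,379 − $11,300 = $90,079.
Year 1: DB = ⌊$101,379 × 150%/3⌋ = $50,689; SL = ⌊$90,079/3⌋ = $30,026 → take DB $50,689. Book value $50,690.
Year 2: DB = ⌊$50,690 × 150%/3⌋ = $25,345; SL = ⌊$39,390/2⌋ = $19,695 → take DB $25,345. Book value $25,345.

$25,345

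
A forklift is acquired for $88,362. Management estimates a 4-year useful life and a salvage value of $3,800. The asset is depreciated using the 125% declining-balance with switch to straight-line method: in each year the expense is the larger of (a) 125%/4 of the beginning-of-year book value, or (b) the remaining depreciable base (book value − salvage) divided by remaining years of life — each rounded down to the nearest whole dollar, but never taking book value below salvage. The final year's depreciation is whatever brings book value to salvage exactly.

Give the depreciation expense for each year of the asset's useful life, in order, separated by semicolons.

Depreciable base = $88,362 − $3,800 = $84,562.
Year 1: DB = ⌊$88,362 × 125%/4⌋ = $27,613; SL = ⌊$84,562/4⌋ = $21,140 → take DB $27,613. Book value $60,749.
Year 2: DB = ⌊$60,749 × 125%/4⌋ = $18,984; SL = ⌊$56,949/3⌋ = $18,983 → take DB $18,984. Book value $41,765.
Year 3: DB = ⌊$41,765 × 125%/4⌋ = $13,051; SL = ⌊$37,965/2⌋ = $18,982 → take SL $18,982. Book value $22,783.
Year 4 (final): $22,783 − $3,800 = $18,983. Book value $3,800.

$27,613; $18,984; $18,982; $18,983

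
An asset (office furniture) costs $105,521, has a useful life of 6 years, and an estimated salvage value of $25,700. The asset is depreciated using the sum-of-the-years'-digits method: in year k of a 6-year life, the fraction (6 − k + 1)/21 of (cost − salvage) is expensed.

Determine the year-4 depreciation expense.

Depreciable base = $105,521 − $25,700 = $79,821.
Sum of the years' digits = 6+5+4+3+2+1 = 21.
Year 1: $79,821 × 6/21 = $22,806. Book value $82,715.
Year 2: $79,821 × 5/21 = $19,005. Book value $63,710.
Year 3: $79,821 × 4/21 = $15,204. Book value $48,506.
Year 4: $79,821 × 3/21 = $11,403. Book value $37,103.

$11,403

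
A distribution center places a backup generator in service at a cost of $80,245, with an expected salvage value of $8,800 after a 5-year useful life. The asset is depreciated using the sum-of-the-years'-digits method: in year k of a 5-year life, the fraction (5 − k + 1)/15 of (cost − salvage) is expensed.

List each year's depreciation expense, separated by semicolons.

Depreciable base = $80,245 − $8,800 = $71,445.
Sum of the years' digits = 5+4+3+2+1 = 15.
Year 1: $71,445 × 5/15 = $23,815. Book value $56,430.
Year 2: $71,445 × 4/15 = $19,052. Book value $37,378.
Year 3: $71,445 × 3/15 = $14,289. Book value $23,089.
Year 4: $71,445 × 2/15 = $9,526. Book value $13,563.
Year 5: $71,445 × 1/15 = $4,763. Book value $8,800.

$23,815; $19,052; $14,289; $9,526; $4,763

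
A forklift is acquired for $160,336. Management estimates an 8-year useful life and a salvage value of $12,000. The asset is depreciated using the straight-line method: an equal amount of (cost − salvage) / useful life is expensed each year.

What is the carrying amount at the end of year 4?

$86,168

Depreciable base = $160,336 − $12,000 = $148,336.
Annual expense = $148,336 / 8 = $18,542.
End of year 1: book value $141,794.
End of year 2: book value $123,252.
End of year 3: book value $104,710.
End of year 4: book value $86,168.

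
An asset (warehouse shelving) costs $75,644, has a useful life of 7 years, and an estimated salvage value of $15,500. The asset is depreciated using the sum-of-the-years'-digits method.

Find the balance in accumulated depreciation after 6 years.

Depreciable base = $75,644 − $15,500 = $60,144.
Sum of the years' digits = 7+6+5+4+3+2+1 = 28.
Year 1: $60,144 × 7/28 = $15,036. Book value $60,608.
Year 2: $60,144 × 6/28 = $12,888. Book value $47,720.
Year 3: $60,144 × 5/28 = $10,740. Book value $36,980.
Year 4: $60,144 × 4/28 = $8,592. Book value $28,388.
Year 5: $60,144 × 3/28 = $6,444. Book value $21,944.
Year 6: $60,144 × 2/28 = $4,296. Book value $17,648.
Accumulated through year 6 = $75,644 − $17,648 = $57,996.

$57,996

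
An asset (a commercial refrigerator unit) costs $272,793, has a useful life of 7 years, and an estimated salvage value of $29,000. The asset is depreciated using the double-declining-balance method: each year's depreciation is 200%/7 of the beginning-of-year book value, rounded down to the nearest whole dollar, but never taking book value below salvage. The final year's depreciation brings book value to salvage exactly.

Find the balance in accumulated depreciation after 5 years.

Depreciable base = $272,793 − $29,000 = $243,793.
Year 1: ⌊$272,793 × 200%/7⌋ = $77,940. Book value $194,853.
Year 2: ⌊$194,853 × 200%/7⌋ = $55,672. Book value $139,181.
Year 3: ⌊$139,181 × 200%/7⌋ = $39,766. Book value $99,415.
Year 4: ⌊$99,415 × 200%/7⌋ = $28,404. Book value $71,011.
Year 5: ⌊$71,011 × 200%/7⌋ = $20,288. Book value $50,723.
Accumulated through year 5 = $272,793 − $50,723 = $222,070.

$222,070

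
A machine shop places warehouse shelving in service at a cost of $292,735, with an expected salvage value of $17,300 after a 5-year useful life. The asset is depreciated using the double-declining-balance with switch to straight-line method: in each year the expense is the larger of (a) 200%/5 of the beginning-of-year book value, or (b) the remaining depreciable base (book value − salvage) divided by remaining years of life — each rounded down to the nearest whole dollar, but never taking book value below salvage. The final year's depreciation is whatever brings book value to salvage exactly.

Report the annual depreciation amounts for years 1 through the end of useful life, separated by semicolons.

$117,094; $70,256; $42,154; $25,292; $20,639

Depreciable base = $292,735 − $17,300 = $275,435.
Year 1: DB = ⌊$292,735 × 200%/5⌋ = $117,094; SL = ⌊$275,435/5⌋ = $55,087 → take DB $117,094. Book value $175,641.
Year 2: DB = ⌊$175,641 × 200%/5⌋ = $70,256; SL = ⌊$158,341/4⌋ = $39,585 → take DB $70,256. Book value $105,385.
Year 3: DB = ⌊$105,385 × 200%/5⌋ = $42,154; SL = ⌊$88,085/3⌋ = $29,361 → take DB $42,154. Book value $63,231.
Year 4: DB = ⌊$63,231 × 200%/5⌋ = $25,292; SL = ⌊$45,931/2⌋ = $22,965 → take DB $25,292. Book value $37,939.
Year 5 (final): $37,939 − $17,300 = $20,639. Book value $17,300.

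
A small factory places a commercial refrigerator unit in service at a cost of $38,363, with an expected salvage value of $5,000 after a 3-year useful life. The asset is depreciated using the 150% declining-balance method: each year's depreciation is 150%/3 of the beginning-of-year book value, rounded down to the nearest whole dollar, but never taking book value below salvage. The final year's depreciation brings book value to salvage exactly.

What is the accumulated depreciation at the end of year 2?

Depreciable base = $38,363 − $5,000 = $33,363.
Year 1: ⌊$38,363 × 150%/3⌋ = $19,181. Book value $19,182.
Year 2: ⌊$19,182 × 150%/3⌋ = $9,591. Book value $9,591.
Accumulated through year 2 = $38,363 − $9,591 = $28,772.

$28,772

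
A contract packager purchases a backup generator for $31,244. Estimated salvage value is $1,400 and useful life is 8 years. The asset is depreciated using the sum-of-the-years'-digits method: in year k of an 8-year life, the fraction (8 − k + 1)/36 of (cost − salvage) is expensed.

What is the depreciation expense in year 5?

$3,316

Depreciable base = $31,244 − $1,400 = $29,844.
Sum of the years' digits = 8+7+6+5+4+3+2+1 = 36.
Year 1: $29,844 × 8/36 = $6,632. Book value $24,612.
Year 2: $29,844 × 7/36 = $5,803. Book value $18,809.
Year 3: $29,844 × 6/36 = $4,974. Book value $13,835.
Year 4: $29,844 × 5/36 = $4,145. Book value $9,690.
Year 5: $29,844 × 4/36 = $3,316. Book value $6,374.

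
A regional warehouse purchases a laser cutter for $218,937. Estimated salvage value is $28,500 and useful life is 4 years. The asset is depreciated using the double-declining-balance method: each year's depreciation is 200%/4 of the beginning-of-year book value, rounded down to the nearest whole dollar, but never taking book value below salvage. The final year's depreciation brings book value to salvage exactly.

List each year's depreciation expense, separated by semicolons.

$109,468; $54,734; $26,235; $0

Depreciable base = $218,937 − $28,500 = $190,437.
Year 1: ⌊$218,937 × 200%/4⌋ = $109,468. Book value $109,469.
Year 2: ⌊$109,469 × 200%/4⌋ = $54,734. Book value $54,735.
Year 3: ⌊$54,735 × 200%/4⌋ = $27,367, capped at $26,235. Book value $28,500.
Year 4 (final): $28,500 − $28,500 = $0. Book value $28,500.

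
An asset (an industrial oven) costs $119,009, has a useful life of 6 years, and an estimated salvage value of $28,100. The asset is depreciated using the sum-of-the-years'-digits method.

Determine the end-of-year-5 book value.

Depreciable base = $119,009 − $28,100 = $90,909.
Sum of the years' digits = 6+5+4+3+2+1 = 21.
Year 1: $90,909 × 6/21 = $25,974. Book value $93,035.
Year 2: $90,909 × 5/21 = $21,645. Book value $71,390.
Year 3: $90,909 × 4/21 = $17,316. Book value $54,074.
Year 4: $90,909 × 3/21 = $12,987. Book value $41,087.
Year 5: $90,909 × 2/21 = $8,658. Book value $32,429.

$32,429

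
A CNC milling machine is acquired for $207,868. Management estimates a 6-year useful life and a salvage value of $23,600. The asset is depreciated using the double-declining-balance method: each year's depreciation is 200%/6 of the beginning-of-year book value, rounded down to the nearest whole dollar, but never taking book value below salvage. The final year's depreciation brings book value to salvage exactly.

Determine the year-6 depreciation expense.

$3,774

Depreciable base = $207,868 − $23,600 = $184,268.
Year 1: ⌊$207,868 × 200%/6⌋ = $69,289. Book value $138,579.
Year 2: ⌊$138,579 × 200%/6⌋ = $46,193. Book value $92,386.
Year 3: ⌊$92,386 × 200%/6⌋ = $30,795. Book value $61,591.
Year 4: ⌊$61,591 × 200%/6⌋ = $20,530. Book value $41,061.
Year 5: ⌊$41,061 × 200%/6⌋ = $13,687. Book value $27,374.
Year 6 (final): $27,374 − $23,600 = $3,774. Book value $23,600.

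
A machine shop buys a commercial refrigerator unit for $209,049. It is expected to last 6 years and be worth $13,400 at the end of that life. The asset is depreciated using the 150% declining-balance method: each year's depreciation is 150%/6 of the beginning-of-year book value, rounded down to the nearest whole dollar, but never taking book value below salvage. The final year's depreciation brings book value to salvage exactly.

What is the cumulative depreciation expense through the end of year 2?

$91,458

Depreciable base = $209,049 − $13,400 = $195,649.
Year 1: ⌊$209,049 × 150%/6⌋ = $52,262. Book value $156,787.
Year 2: ⌊$156,787 × 150%/6⌋ = $39,196. Book value $117,591.
Accumulated through year 2 = $209,049 − $117,591 = $91,458.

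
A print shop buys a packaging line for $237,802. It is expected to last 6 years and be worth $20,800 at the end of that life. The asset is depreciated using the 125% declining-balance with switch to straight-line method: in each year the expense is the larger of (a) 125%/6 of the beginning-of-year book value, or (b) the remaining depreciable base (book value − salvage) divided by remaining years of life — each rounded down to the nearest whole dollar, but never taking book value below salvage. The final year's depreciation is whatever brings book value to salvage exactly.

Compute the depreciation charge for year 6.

Depreciable base = $237,802 − $20,800 = $217,002.
Year 1: DB = ⌊$237,802 × 125%/6⌋ = $49,542; SL = ⌊$217,002/6⌋ = $36,167 → take DB $49,542. Book value $188,260.
Year 2: DB = ⌊$188,260 × 125%/6⌋ = $39,220; SL = ⌊$167,460/5⌋ = $33,492 → take DB $39,220. Book value $149,040.
Year 3: DB = ⌊$149,040 × 125%/6⌋ = $31,050; SL = ⌊$128,240/4⌋ = $32,060 → take SL $32,060. Book value $116,980.
Year 4: DB = ⌊$116,980 × 125%/6⌋ = $24,370; SL = ⌊$96,180/3⌋ = $32,060 → take SL $32,060. Book value $84,920.
Year 5: DB = ⌊$84,920 × 125%/6⌋ = $17,691; SL = ⌊$64,120/2⌋ = $32,060 → take SL $32,060. Book value $52,860.
Year 6 (final): $52,860 − $20,800 = $32,060. Book value $20,800.

$32,060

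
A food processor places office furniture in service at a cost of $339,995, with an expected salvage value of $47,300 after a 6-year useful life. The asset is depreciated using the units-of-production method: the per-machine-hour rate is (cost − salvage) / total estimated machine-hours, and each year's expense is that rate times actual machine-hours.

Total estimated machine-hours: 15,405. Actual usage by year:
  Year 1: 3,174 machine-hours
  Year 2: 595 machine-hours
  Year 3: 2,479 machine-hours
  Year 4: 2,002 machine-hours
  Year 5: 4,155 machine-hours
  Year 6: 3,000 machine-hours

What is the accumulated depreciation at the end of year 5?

$235,695

Depreciable base = $339,995 − $47,300 = $292,695.
Rate = $292,695 / 15,405 machine-hours = $19 per machine-hour.
Year 1: 3,174 × $19 = $60,306. Book value $279,689.
Year 2: 595 × $19 = $11,305. Book value $268,384.
Year 3: 2,479 × $19 = $47,101. Book value $221,283.
Year 4: 2,002 × $19 = $38,038. Book value $183,245.
Year 5: 4,155 × $19 = $78,945. Book value $104,300.
Accumulated through year 5 = $339,995 − $104,300 = $235,695.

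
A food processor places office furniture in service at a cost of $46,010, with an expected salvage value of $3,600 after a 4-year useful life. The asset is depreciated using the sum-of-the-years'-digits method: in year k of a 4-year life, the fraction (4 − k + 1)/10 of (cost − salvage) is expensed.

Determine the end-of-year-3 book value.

Depreciable base = $46,010 − $3,600 = $42,410.
Sum of the years' digits = 4+3+2+1 = 10.
Year 1: $42,410 × 4/10 = $16,964. Book value $29,046.
Year 2: $42,410 × 3/10 = $12,723. Book value $16,323.
Year 3: $42,410 × 2/10 = $8,482. Book value $7,841.

$7,841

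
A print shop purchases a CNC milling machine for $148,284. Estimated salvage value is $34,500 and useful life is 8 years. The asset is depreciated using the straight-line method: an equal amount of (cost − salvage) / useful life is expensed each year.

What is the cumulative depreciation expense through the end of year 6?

$85,338

Depreciable base = $148,284 − $34,500 = $113,784.
Annual expense = $113,784 / 8 = $14,223.
End of year 1: book value $134,061.
End of year 2: book value $119,838.
End of year 3: book value $105,615.
End of year 4: book value $91,392.
End of year 5: book value $77,169.
End of year 6: book value $62,946.
Accumulated through year 6 = $148,284 − $62,946 = $85,338.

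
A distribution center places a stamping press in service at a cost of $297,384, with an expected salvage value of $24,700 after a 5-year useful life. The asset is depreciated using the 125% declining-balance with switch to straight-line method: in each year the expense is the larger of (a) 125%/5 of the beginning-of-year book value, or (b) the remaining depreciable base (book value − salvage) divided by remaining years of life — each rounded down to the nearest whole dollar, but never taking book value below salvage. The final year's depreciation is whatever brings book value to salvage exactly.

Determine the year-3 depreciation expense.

$47,526

Depreciable base = $297,384 − $24,700 = $272,684.
Year 1: DB = ⌊$297,384 × 125%/5⌋ = $74,346; SL = ⌊$272,684/5⌋ = $54,536 → take DB $74,346. Book value $223,038.
Year 2: DB = ⌊$223,038 × 125%/5⌋ = $55,759; SL = ⌊$198,338/4⌋ = $49,584 → take DB $55,759. Book value $167,279.
Year 3: DB = ⌊$167,279 × 125%/5⌋ = $41,819; SL = ⌊$142,579/3⌋ = $47,526 → take SL $47,526. Book value $119,753.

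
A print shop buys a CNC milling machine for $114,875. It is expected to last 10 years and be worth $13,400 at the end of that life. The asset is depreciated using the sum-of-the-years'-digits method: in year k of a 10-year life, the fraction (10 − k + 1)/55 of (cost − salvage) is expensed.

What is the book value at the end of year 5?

$41,075

Depreciable base = $114,875 − $13,400 = $101,475.
Sum of the years' digits = 10+9+8+7+6+5+4+3+2+1 = 55.
Year 1: $101,475 × 10/55 = $18,450. Book value $96,425.
Year 2: $101,475 × 9/55 = $16,605. Book value $79,820.
Year 3: $101,475 × 8/55 = $14,760. Book value $65,060.
Year 4: $101,475 × 7/55 = $12,915. Book value $52,145.
Year 5: $101,475 × 6/55 = $11,070. Book value $41,075.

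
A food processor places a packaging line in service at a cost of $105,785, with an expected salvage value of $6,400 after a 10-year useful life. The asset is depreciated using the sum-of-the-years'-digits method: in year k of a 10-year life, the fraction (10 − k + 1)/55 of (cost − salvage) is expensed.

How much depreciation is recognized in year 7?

Depreciable base = $105,785 − $6,400 = $99,385.
Sum of the years' digits = 10+9+8+7+6+5+4+3+2+1 = 55.
Year 1: $99,385 × 10/55 = $18,070. Book value $87,715.
Year 2: $99,385 × 9/55 = $16,263. Book value $71,452.
Year 3: $99,385 × 8/55 = $14,456. Book value $56,996.
Year 4: $99,385 × 7/55 = $12,649. Book value $44,347.
Year 5: $99,385 × 6/55 = $10,842. Book value $33,505.
Year 6: $99,385 × 5/55 = $9,035. Book value $24,470.
Year 7: $99,385 × 4/55 = $7,228. Book value $17,242.

$7,228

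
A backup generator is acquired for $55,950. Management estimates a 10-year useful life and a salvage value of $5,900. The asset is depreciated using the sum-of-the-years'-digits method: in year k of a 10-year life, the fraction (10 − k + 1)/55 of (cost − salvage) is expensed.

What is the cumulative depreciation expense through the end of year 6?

Depreciable base = $55,950 − $5,900 = $50,050.
Sum of the years' digits = 10+9+8+7+6+5+4+3+2+1 = 55.
Year 1: $50,050 × 10/55 = $9,100. Book value $46,850.
Year 2: $50,050 × 9/55 = $8,190. Book value $38,660.
Year 3: $50,050 × 8/55 = $7,280. Book value $31,380.
Year 4: $50,050 × 7/55 = $6,370. Book value $25,010.
Year 5: $50,050 × 6/55 = $5,460. Book value $19,550.
Year 6: $50,050 × 5/55 = $4,550. Book value $15,000.
Accumulated through year 6 = $55,950 − $15,000 = $40,950.

$40,950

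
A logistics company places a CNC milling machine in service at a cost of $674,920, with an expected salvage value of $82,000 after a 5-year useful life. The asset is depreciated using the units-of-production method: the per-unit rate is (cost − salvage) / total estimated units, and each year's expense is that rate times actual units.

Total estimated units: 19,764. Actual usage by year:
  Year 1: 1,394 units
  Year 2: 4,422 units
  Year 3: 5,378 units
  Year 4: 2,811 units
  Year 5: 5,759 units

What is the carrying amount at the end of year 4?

Depreciable base = $674,920 − $82,000 = $592,920.
Rate = $592,920 / 19,764 units = $30 per unit.
Year 1: 1,394 × $30 = $41,820. Book value $633,100.
Year 2: 4,422 × $30 = $132,660. Book value $500,440.
Year 3: 5,378 × $30 = $161,340. Book value $339,100.
Year 4: 2,811 × $30 = $84,330. Book value $254,770.

$254,770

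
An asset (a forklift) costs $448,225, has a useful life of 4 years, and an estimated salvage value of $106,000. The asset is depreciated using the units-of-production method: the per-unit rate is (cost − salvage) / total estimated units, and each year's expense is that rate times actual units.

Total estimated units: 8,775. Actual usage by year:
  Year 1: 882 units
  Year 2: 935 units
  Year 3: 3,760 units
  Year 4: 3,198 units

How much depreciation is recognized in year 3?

$146,640

Depreciable base = $448,225 − $106,000 = $342,225.
Rate = $342,225 / 8,775 units = $39 per unit.
Year 1: 882 × $39 = $34,398. Book value $413,827.
Year 2: 935 × $39 = $36,465. Book value $377,362.
Year 3: 3,760 × $39 = $146,640. Book value $230,722.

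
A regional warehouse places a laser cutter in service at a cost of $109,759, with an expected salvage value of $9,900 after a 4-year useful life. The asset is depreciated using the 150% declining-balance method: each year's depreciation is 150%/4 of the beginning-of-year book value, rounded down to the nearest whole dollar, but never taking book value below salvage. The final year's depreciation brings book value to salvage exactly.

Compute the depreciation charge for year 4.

$16,897

Depreciable base = $109,759 − $9,900 = $99,859.
Year 1: ⌊$109,759 × 150%/4⌋ = $41,159. Book value $68,600.
Year 2: ⌊$68,600 × 150%/4⌋ = $25,725. Book value $42,875.
Year 3: ⌊$42,875 × 150%/4⌋ = $16,078. Book value $26,797.
Year 4 (final): $26,797 − $9,900 = $16,897. Book value $9,900.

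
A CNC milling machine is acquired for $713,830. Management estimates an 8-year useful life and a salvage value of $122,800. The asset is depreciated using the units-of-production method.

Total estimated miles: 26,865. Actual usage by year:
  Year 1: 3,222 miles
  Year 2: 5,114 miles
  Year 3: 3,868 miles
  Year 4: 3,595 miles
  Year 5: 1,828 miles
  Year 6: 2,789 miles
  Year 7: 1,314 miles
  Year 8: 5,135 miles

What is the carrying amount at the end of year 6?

$264,678

Depreciable base = $713,830 − $122,800 = $591,030.
Rate = $591,030 / 26,865 miles = $22 per mile.
Year 1: 3,222 × $22 = $70,884. Book value $642,946.
Year 2: 5,114 × $22 = $112,508. Book value $530,438.
Year 3: 3,868 × $22 = $85,096. Book value $445,342.
Year 4: 3,595 × $22 = $79,090. Book value $366,252.
Year 5: 1,828 × $22 = $40,216. Book value $326,036.
Year 6: 2,789 × $22 = $61,358. Book value $264,678.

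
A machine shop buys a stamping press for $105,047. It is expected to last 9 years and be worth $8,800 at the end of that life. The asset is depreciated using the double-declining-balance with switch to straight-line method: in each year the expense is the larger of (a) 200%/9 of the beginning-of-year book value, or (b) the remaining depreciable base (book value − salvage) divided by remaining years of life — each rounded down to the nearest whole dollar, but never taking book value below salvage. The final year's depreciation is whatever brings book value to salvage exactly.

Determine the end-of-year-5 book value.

Depreciable base = $105,047 − $8,800 = $96,247.
Year 1: DB = ⌊$105,047 × 200%/9⌋ = $23,343; SL = ⌊$96,247/9⌋ = $10,694 → take DB $23,343. Book value $81,704.
Year 2: DB = ⌊$81,704 × 200%/9⌋ = $18,156; SL = ⌊$72,904/8⌋ = $9,113 → take DB $18,156. Book value $63,548.
Year 3: DB = ⌊$63,548 × 200%/9⌋ = $14,121; SL = ⌊$54,748/7⌋ = $7,821 → take DB $14,121. Book value $49,427.
Year 4: DB = ⌊$49,427 × 200%/9⌋ = $10,983; SL = ⌊$40,627/6⌋ = $6,771 → take DB $10,983. Book value $38,444.
Year 5: DB = ⌊$38,444 × 200%/9⌋ = $8,543; SL = ⌊$29,644/5⌋ = $5,928 → take DB $8,543. Book value $29,901.

$29,901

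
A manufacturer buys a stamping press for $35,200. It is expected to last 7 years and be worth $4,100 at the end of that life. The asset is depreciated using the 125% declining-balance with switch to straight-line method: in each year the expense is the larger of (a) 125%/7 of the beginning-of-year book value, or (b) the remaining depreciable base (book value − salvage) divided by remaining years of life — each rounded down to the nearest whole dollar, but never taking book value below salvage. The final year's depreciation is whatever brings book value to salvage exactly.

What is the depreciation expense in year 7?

Depreciable base = $35,200 − $4,100 = $31,100.
Year 1: DB = ⌊$35,200 × 125%/7⌋ = $6,285; SL = ⌊$31,100/7⌋ = $4,442 → take DB $6,285. Book value $28,915.
Year 2: DB = ⌊$28,915 × 125%/7⌋ = $5,163; SL = ⌊$24,815/6⌋ = $4,135 → take DB $5,163. Book value $23,752.
Year 3: DB = ⌊$23,752 × 125%/7⌋ = $4,241; SL = ⌊$19,652/5⌋ = $3,930 → take DB $4,241. Book value $19,511.
Year 4: DB = ⌊$19,511 × 125%/7⌋ = $3,484; SL = ⌊$15,411/4⌋ = $3,852 → take SL $3,852. Book value $15,659.
Year 5: DB = ⌊$15,659 × 125%/7⌋ = $2,796; SL = ⌊$11,559/3⌋ = $3,853 → take SL $3,853. Book value $11,806.
Year 6: DB = ⌊$11,806 × 125%/7⌋ = $2,108; SL = ⌊$7,706/2⌋ = $3,853 → take SL $3,853. Book value $7,953.
Year 7 (final): $7,953 − $4,100 = $3,853. Book value $4,100.

$3,853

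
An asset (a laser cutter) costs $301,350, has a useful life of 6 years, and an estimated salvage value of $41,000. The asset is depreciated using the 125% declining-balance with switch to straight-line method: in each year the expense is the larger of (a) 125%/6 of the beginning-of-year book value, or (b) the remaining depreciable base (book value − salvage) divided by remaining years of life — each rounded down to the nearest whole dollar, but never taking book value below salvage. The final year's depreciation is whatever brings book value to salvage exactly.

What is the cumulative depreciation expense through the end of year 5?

Depreciable base = $301,350 − $41,000 = $260,350.
Year 1: DB = ⌊$301,350 × 125%/6⌋ = $62,781; SL = ⌊$260,350/6⌋ = $43,391 → take DB $62,781. Book value $238,569.
Year 2: DB = ⌊$238,569 × 125%/6⌋ = $49,701; SL = ⌊$197,569/5⌋ = $39,513 → take DB $49,701. Book value $188,868.
Year 3: DB = ⌊$188,868 × 125%/6⌋ = $39,347; SL = ⌊$147,868/4⌋ = $36,967 → take DB $39,347. Book value $149,521.
Year 4: DB = ⌊$149,521 × 125%/6⌋ = $31,150; SL = ⌊$108,521/3⌋ = $36,173 → take SL $36,173. Book value $113,348.
Year 5: DB = ⌊$113,348 × 125%/6⌋ = $23,614; SL = ⌊$72,348/2⌋ = $36,174 → take SL $36,174. Book value $77,174.
Accumulated through year 5 = $301,350 − $77,174 = $224,176.

$224,176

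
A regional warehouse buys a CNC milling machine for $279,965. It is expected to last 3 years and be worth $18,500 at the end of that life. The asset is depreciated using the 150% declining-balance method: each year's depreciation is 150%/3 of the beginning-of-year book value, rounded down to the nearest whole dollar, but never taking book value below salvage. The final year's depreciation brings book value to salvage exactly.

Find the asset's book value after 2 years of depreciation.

$69,992

Depreciable base = $279,965 − $18,500 = $261,465.
Year 1: ⌊$279,965 × 150%/3⌋ = $139,982. Book value $139,983.
Year 2: ⌊$139,983 × 150%/3⌋ = $69,991. Book value $69,992.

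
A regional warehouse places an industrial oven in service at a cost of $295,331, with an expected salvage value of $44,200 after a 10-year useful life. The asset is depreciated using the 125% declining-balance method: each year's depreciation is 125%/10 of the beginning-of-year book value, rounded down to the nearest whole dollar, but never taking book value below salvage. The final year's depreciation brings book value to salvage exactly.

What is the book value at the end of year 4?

$173,119

Depreciable base = $295,331 − $44,200 = $251,131.
Year 1: ⌊$295,331 × 125%/10⌋ = $36,916. Book value $258,415.
Year 2: ⌊$258,415 × 125%/10⌋ = $32,301. Book value $226,114.
Year 3: ⌊$226,114 × 125%/10⌋ = $28,264. Book value $197,850.
Year 4: ⌊$197,850 × 125%/10⌋ = $24,731. Book value $173,119.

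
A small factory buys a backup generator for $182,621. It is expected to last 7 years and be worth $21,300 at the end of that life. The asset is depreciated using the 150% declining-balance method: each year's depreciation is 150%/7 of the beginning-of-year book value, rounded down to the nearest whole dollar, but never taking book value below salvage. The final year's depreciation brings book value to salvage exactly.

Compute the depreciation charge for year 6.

Depreciable base = $182,621 − $21,300 = $161,321.
Year 1: ⌊$182,621 × 150%/7⌋ = $39,133. Book value $143,488.
Year 2: ⌊$143,488 × 150%/7⌋ = $30,747. Book value $112,741.
Year 3: ⌊$112,741 × 150%/7⌋ = $24,158. Book value $88,583.
Year 4: ⌊$88,583 × 150%/7⌋ = $18,982. Book value $69,601.
Year 5: ⌊$69,601 × 150%/7⌋ = $14,914. Book value $54,687.
Year 6: ⌊$54,687 × 150%/7⌋ = $11,718. Book value $42,969.

$11,718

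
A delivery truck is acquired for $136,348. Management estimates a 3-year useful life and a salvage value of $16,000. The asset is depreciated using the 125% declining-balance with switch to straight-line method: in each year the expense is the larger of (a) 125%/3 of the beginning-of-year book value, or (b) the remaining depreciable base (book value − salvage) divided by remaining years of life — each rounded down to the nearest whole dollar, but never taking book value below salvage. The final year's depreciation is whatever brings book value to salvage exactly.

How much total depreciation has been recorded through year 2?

Depreciable base = $136,348 − $16,000 = $120,348.
Year 1: DB = ⌊$136,348 × 125%/3⌋ = $56,811; SL = ⌊$120,348/3⌋ = $40,116 → take DB $56,811. Book value $79,537.
Year 2: DB = ⌊$79,537 × 125%/3⌋ = $33,140; SL = ⌊$63,537/2⌋ = $31,768 → take DB $33,140. Book value $46,397.
Accumulated through year 2 = $136,348 − $46,397 = $89,951.

$89,951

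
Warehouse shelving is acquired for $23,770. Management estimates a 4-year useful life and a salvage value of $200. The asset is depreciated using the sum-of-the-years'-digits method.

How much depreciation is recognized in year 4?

Depreciable base = $23,770 − $200 = $23,570.
Sum of the years' digits = 4+3+2+1 = 10.
Year 1: $23,570 × 4/10 = $9,428. Book value $14,342.
Year 2: $23,570 × 3/10 = $7,071. Book value $7,271.
Year 3: $23,570 × 2/10 = $4,714. Book value $2,557.
Year 4: $23,570 × 1/10 = $2,357. Book value $200.

$2,357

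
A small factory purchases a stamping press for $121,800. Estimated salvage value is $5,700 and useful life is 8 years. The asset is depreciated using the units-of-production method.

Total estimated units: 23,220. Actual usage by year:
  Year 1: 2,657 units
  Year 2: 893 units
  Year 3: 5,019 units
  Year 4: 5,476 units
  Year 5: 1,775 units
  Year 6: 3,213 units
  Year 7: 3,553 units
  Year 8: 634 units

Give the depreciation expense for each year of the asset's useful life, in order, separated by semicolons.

$13,285; $4,465; $25,095; $27,380; $8,875; $16,065; $17,765; $3,170

Depreciable base = $121,800 − $5,700 = $116,100.
Rate = $116,100 / 23,220 units = $5 per unit.
Year 1: 2,657 × $5 = $13,285. Book value $108,515.
Year 2: 893 × $5 = $4,465. Book value $104,050.
Year 3: 5,019 × $5 = $25,095. Book value $78,955.
Year 4: 5,476 × $5 = $27,380. Book value $51,575.
Year 5: 1,775 × $5 = $8,875. Book value $42,700.
Year 6: 3,213 × $5 = $16,065. Book value $26,635.
Year 7: 3,553 × $5 = $17,765. Book value $8,870.
Year 8: 634 × $5 = $3,170. Book value $5,700.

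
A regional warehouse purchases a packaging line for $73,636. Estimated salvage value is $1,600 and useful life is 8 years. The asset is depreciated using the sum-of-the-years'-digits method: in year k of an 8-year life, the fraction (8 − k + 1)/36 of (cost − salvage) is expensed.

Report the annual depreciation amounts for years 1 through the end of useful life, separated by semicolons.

Depreciable base = $73,636 − $1,600 = $72,036.
Sum of the years' digits = 8+7+6+5+4+3+2+1 = 36.
Year 1: $72,036 × 8/36 = $16,008. Book value $57,628.
Year 2: $72,036 × 7/36 = $14,007. Book value $43,621.
Year 3: $72,036 × 6/36 = $12,006. Book value $31,615.
Year 4: $72,036 × 5/36 = $10,005. Book value $21,610.
Year 5: $72,036 × 4/36 = $8,004. Book value $13,606.
Year 6: $72,036 × 3/36 = $6,003. Book value $7,603.
Year 7: $72,036 × 2/36 = $4,002. Book value $3,601.
Year 8: $72,036 × 1/36 = $2,001. Book value $1,600.

$16,008; $14,007; $12,006; $10,005; $8,004; $6,003; $4,002; $2,001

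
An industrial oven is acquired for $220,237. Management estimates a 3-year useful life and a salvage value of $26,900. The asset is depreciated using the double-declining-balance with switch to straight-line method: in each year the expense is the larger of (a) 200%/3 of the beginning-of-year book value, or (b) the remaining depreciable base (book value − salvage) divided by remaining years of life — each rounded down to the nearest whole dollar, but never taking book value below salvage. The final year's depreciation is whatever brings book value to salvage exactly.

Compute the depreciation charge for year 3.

$0

Depreciable base = $220,237 − $26,900 = $193,337.
Year 1: DB = ⌊$220,237 × 200%/3⌋ = $146,824; SL = ⌊$193,337/3⌋ = $64,445 → take DB $146,824. Book value $73,413.
Year 2: DB = ⌊$73,413 × 200%/3⌋ = $48,942; SL = ⌊$46,513/2⌋ = $23,256 → take DB $48,942, capped at $46,513. Book value $26,900.
Year 3 (final): $26,900 − $26,900 = $0. Book value $26,900.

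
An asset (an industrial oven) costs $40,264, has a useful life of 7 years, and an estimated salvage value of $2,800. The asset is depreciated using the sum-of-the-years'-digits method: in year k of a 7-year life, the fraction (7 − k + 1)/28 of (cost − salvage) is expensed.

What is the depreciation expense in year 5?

$4,014

Depreciable base = $40,264 − $2,800 = $37,464.
Sum of the years' digits = 7+6+5+4+3+2+1 = 28.
Year 1: $37,464 × 7/28 = $9,366. Book value $30,898.
Year 2: $37,464 × 6/28 = $8,028. Book value $22,870.
Year 3: $37,464 × 5/28 = $6,690. Book value $16,180.
Year 4: $37,464 × 4/28 = $5,352. Book value $10,828.
Year 5: $37,464 × 3/28 = $4,014. Book value $6,814.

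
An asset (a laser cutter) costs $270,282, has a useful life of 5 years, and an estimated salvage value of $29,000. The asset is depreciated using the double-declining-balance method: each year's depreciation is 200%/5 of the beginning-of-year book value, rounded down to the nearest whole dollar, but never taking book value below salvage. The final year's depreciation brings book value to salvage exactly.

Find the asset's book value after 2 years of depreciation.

$97,302

Depreciable base = $270,282 − $29,000 = $241,282.
Year 1: ⌊$270,282 × 200%/5⌋ = $108,112. Book value $162,170.
Year 2: ⌊$162,170 × 200%/5⌋ = $64,868. Book value $97,302.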